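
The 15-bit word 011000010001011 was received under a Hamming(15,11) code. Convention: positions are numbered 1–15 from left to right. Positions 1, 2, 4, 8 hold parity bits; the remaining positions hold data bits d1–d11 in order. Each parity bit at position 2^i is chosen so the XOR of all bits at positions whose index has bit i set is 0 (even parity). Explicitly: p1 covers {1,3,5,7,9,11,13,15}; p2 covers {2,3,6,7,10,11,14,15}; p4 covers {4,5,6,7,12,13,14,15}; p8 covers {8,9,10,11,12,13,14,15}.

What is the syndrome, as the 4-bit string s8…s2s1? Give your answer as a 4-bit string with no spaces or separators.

0100

s1 (pos 1,3,5,7,9,11,13,15): 0⊕1⊕0⊕0⊕0⊕0⊕0⊕1 = 0
s2 (pos 2,3,6,7,10,11,14,15): 1⊕1⊕0⊕0⊕0⊕0⊕1⊕1 = 0
s4 (pos 4,5,6,7,12,13,14,15): 0⊕0⊕0⊕0⊕1⊕0⊕1⊕1 = 1
s8 (pos 8,9,10,11,12,13,14,15): 1⊕0⊕0⊕0⊕1⊕0⊕1⊕1 = 0
Syndrome s8…s1 = 0100 → error at position 4.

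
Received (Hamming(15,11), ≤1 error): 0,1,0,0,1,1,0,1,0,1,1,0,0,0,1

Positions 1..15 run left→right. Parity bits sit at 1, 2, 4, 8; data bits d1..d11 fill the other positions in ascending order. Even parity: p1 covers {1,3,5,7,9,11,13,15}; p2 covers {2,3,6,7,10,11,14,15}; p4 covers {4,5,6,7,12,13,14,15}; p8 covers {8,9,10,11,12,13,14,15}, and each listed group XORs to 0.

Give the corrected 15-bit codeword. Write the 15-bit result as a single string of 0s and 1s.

s1 (pos 1,3,5,7,9,11,13,15): 0⊕0⊕1⊕0⊕0⊕1⊕0⊕1 = 1
s2 (pos 2,3,6,7,10,11,14,15): 1⊕0⊕1⊕0⊕1⊕1⊕0⊕1 = 1
s4 (pos 4,5,6,7,12,13,14,15): 0⊕1⊕1⊕0⊕0⊕0⊕0⊕1 = 1
s8 (pos 8,9,10,11,12,13,14,15): 1⊕0⊕1⊕1⊕0⊕0⊕0⊕1 = 0
Syndrome s8…s1 = 0111 → error at position 7.
Flip position 7: 010011010110001 → 010011110110001

010011110110001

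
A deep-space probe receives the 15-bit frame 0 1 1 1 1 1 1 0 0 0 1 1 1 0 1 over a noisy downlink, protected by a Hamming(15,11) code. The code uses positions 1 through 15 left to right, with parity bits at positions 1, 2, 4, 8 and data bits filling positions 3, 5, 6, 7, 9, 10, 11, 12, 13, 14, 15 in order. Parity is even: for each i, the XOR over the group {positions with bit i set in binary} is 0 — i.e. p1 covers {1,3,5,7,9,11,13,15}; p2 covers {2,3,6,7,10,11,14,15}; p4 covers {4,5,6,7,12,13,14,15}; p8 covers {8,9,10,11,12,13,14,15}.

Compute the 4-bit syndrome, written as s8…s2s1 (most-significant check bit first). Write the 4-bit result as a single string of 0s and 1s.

s1 (pos 1,3,5,7,9,11,13,15): 0⊕1⊕1⊕1⊕0⊕1⊕1⊕1 = 0
s2 (pos 2,3,6,7,10,11,14,15): 1⊕1⊕1⊕1⊕0⊕1⊕0⊕1 = 0
s4 (pos 4,5,6,7,12,13,14,15): 1⊕1⊕1⊕1⊕1⊕1⊕0⊕1 = 1
s8 (pos 8,9,10,11,12,13,14,15): 0⊕0⊕0⊕1⊕1⊕1⊕0⊕1 = 0
Syndrome s8…s1 = 0100 → error at position 4.

0100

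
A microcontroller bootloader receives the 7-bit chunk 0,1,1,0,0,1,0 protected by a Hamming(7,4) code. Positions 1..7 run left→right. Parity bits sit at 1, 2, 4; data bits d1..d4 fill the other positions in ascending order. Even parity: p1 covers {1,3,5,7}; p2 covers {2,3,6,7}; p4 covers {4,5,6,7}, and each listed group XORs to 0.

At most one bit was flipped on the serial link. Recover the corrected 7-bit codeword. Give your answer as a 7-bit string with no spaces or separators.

0110011

s1 (pos 1,3,5,7): 0⊕1⊕0⊕0 = 1
s2 (pos 2,3,6,7): 1⊕1⊕1⊕0 = 1
s4 (pos 4,5,6,7): 0⊕0⊕1⊕0 = 1
Syndrome s4…s1 = 111 → error at position 7.
Flip position 7: 0110010 → 0110011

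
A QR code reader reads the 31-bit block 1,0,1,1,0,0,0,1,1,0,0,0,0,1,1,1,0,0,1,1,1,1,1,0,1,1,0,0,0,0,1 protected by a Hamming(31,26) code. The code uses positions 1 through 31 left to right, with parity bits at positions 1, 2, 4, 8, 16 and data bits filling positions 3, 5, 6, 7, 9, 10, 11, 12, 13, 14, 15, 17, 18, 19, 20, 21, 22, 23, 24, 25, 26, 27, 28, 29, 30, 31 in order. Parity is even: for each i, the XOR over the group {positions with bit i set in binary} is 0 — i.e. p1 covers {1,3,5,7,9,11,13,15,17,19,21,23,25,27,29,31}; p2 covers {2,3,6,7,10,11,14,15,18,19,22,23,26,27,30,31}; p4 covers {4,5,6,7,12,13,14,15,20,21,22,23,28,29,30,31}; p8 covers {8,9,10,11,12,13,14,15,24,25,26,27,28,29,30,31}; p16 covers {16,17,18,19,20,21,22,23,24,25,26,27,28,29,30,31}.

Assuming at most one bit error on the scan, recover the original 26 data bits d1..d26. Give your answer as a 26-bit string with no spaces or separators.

s1 (pos 1,3,5,7,9,11,13,15,17,19,21,23,25,27,29,31): 1⊕1⊕0⊕0⊕1⊕0⊕0⊕1⊕0⊕1⊕1⊕1⊕1⊕0⊕0⊕1 = 1
s2 (pos 2,3,6,7,10,11,14,15,18,19,22,23,26,27,30,31): 0⊕1⊕0⊕0⊕0⊕0⊕1⊕1⊕0⊕1⊕1⊕1⊕1⊕0⊕0⊕1 = 0
s4 (pos 4,5,6,7,12,13,14,15,20,21,22,23,28,29,30,31): 1⊕0⊕0⊕0⊕0⊕0⊕1⊕1⊕1⊕1⊕1⊕1⊕0⊕0⊕0⊕1 = 0
s8 (pos 8,9,10,11,12,13,14,15,24,25,26,27,28,29,30,31): 1⊕1⊕0⊕0⊕0⊕0⊕1⊕1⊕0⊕1⊕1⊕0⊕0⊕0⊕0⊕1 = 1
s16 (pos 16,17,18,19,20,21,22,23,24,25,26,27,28,29,30,31): 1⊕0⊕0⊕1⊕1⊕1⊕1⊕1⊕0⊕1⊕1⊕0⊕0⊕0⊕0⊕1 = 1
Syndrome s16…s1 = 11001 → error at position 25.
Flip position 25: 1011000110000111001111101100001 → 1011000110000111001111100100001
Read data bits from positions 3,5,6,7,9,10,11,12,13,14,15,17,18,19,20,21,22,23,24,25,26,27,28,29,30,31: 10001000011001111100100001

10001000011001111100100001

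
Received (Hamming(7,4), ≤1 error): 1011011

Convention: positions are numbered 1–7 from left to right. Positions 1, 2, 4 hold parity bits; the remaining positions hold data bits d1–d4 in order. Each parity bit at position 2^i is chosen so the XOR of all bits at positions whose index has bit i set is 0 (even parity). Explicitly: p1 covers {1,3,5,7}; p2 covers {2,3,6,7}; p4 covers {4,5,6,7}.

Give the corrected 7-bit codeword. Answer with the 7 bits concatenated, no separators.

1011010

s1 (pos 1,3,5,7): 1⊕1⊕0⊕1 = 1
s2 (pos 2,3,6,7): 0⊕1⊕1⊕1 = 1
s4 (pos 4,5,6,7): 1⊕0⊕1⊕1 = 1
Syndrome s4…s1 = 111 → error at position 7.
Flip position 7: 1011011 → 1011010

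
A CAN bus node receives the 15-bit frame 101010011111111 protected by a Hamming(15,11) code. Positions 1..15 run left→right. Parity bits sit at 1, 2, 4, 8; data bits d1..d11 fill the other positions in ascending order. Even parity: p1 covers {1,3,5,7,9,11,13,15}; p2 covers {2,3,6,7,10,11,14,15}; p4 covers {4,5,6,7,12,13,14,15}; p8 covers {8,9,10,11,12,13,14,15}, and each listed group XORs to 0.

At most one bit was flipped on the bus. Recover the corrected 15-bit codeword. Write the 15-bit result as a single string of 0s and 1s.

101010111111111

s1 (pos 1,3,5,7,9,11,13,15): 1⊕1⊕1⊕0⊕1⊕1⊕1⊕1 = 1
s2 (pos 2,3,6,7,10,11,14,15): 0⊕1⊕0⊕0⊕1⊕1⊕1⊕1 = 1
s4 (pos 4,5,6,7,12,13,14,15): 0⊕1⊕0⊕0⊕1⊕1⊕1⊕1 = 1
s8 (pos 8,9,10,11,12,13,14,15): 1⊕1⊕1⊕1⊕1⊕1⊕1⊕1 = 0
Syndrome s8…s1 = 0111 → error at position 7.
Flip position 7: 101010011111111 → 101010111111111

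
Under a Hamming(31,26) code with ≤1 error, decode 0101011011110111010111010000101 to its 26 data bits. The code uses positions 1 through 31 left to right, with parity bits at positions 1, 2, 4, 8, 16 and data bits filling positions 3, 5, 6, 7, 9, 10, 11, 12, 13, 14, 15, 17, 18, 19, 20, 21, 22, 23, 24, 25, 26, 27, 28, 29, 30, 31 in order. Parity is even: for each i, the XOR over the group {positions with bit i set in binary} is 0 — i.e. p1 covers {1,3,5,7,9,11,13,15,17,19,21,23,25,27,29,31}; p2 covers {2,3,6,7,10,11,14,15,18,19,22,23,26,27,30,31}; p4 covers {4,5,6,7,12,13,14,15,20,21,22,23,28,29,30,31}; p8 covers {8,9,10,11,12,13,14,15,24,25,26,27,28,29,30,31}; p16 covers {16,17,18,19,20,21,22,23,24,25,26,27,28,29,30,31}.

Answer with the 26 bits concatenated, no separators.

s1 (pos 1,3,5,7,9,11,13,15,17,19,21,23,25,27,29,31): 0⊕0⊕0⊕1⊕1⊕1⊕0⊕1⊕0⊕0⊕1⊕0⊕0⊕0⊕1⊕1 = 1
s2 (pos 2,3,6,7,10,11,14,15,18,19,22,23,26,27,30,31): 1⊕0⊕1⊕1⊕1⊕1⊕1⊕1⊕1⊕0⊕1⊕0⊕0⊕0⊕0⊕1 = 0
s4 (pos 4,5,6,7,12,13,14,15,20,21,22,23,28,29,30,31): 1⊕0⊕1⊕1⊕1⊕0⊕1⊕1⊕1⊕1⊕1⊕0⊕0⊕1⊕0⊕1 = 1
s8 (pos 8,9,10,11,12,13,14,15,24,25,26,27,28,29,30,31): 0⊕1⊕1⊕1⊕1⊕0⊕1⊕1⊕1⊕0⊕0⊕0⊕0⊕1⊕0⊕1 = 1
s16 (pos 16,17,18,19,20,21,22,23,24,25,26,27,28,29,30,31): 1⊕0⊕1⊕0⊕1⊕1⊕1⊕0⊕1⊕0⊕0⊕0⊕0⊕1⊕0⊕1 = 0
Syndrome s16…s1 = 01101 → error at position 13.
Flip position 13: 0101011011110111010111010000101 → 0101011011111111010111010000101
Read data bits from positions 3,5,6,7,9,10,11,12,13,14,15,17,18,19,20,21,22,23,24,25,26,27,28,29,30,31: 00111111111010111010000101

00111111111010111010000101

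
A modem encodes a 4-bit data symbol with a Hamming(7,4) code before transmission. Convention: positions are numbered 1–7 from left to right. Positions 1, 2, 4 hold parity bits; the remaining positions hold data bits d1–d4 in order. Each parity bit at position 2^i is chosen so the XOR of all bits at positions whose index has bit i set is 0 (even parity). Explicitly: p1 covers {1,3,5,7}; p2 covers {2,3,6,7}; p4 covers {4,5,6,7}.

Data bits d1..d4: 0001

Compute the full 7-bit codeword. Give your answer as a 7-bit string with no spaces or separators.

Place data at non-parity positions: p1 p2 0 p4 0 0 1
p1 (pos 1,3,5,7): XOR of data positions = 0⊕0⊕1 = 1
p2 (pos 2,3,6,7): XOR of data positions = 0⊕0⊕1 = 1
p4 (pos 4,5,6,7): XOR of data positions = 0⊕0⊕1 = 1
Codeword: 1101001

1101001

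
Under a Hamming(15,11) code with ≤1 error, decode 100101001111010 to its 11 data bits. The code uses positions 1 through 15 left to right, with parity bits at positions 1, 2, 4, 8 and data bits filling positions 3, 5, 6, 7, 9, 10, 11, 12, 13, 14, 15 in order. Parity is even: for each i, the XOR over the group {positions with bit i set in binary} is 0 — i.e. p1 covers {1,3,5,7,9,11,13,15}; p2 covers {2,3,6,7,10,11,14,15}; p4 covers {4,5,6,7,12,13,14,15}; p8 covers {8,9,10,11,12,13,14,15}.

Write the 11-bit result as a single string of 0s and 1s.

00100111010

s1 (pos 1,3,5,7,9,11,13,15): 1⊕0⊕0⊕0⊕1⊕1⊕0⊕0 = 1
s2 (pos 2,3,6,7,10,11,14,15): 0⊕0⊕1⊕0⊕1⊕1⊕1⊕0 = 0
s4 (pos 4,5,6,7,12,13,14,15): 1⊕0⊕1⊕0⊕1⊕0⊕1⊕0 = 0
s8 (pos 8,9,10,11,12,13,14,15): 0⊕1⊕1⊕1⊕1⊕0⊕1⊕0 = 1
Syndrome s8…s1 = 1001 → error at position 9.
Flip position 9: 100101001111010 → 100101000111010
Read data bits from positions 3,5,6,7,9,10,11,12,13,14,15: 00100111010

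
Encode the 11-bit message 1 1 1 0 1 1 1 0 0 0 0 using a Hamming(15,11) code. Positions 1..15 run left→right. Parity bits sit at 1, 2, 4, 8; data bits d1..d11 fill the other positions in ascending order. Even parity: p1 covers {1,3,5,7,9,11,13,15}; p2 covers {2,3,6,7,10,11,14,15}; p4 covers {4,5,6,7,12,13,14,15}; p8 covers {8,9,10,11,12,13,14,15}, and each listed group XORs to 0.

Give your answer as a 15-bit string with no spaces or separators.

Place data at non-parity positions: p1 p2 1 p4 1 1 0 p8 1 1 1 0 0 0 0
p1 (pos 1,3,5,7,9,11,13,15): XOR of data positions = 1⊕1⊕0⊕1⊕1⊕0⊕0 = 0
p2 (pos 2,3,6,7,10,11,14,15): XOR of data positions = 1⊕1⊕0⊕1⊕1⊕0⊕0 = 0
p4 (pos 4,5,6,7,12,13,14,15): XOR of data positions = 1⊕1⊕0⊕0⊕0⊕0⊕0 = 0
p8 (pos 8,9,10,11,12,13,14,15): XOR of data positions = 1⊕1⊕1⊕0⊕0⊕0⊕0 = 1
Codeword: 001011011110000

001011011110000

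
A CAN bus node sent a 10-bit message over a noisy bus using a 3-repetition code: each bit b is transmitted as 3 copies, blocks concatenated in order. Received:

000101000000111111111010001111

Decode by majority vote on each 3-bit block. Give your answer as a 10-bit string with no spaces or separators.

0100111001

Block 1 (000): 0 ones → 0
Block 2 (101): 2 ones → 1
Block 3 (000): 0 ones → 0
Block 4 (000): 0 ones → 0
Block 5 (111): 3 ones → 1
Block 6 (111): 3 ones → 1
Block 7 (111): 3 ones → 1
Block 8 (010): 1 one → 0
Block 9 (001): 1 one → 0
Block 10 (111): 3 ones → 1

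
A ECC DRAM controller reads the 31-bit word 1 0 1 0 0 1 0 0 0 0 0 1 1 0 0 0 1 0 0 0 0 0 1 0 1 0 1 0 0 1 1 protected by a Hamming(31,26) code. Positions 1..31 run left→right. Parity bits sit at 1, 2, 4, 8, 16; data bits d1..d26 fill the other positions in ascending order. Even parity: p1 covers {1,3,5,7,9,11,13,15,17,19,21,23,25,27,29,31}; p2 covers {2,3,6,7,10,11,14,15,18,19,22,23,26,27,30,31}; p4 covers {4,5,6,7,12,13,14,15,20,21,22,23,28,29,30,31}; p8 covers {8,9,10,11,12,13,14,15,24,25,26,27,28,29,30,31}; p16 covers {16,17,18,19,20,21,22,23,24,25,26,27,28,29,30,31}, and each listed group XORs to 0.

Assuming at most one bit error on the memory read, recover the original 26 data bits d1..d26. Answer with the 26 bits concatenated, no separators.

10100001100100000101010011

s1 (pos 1,3,5,7,9,11,13,15,17,19,21,23,25,27,29,31): 1⊕1⊕0⊕0⊕0⊕0⊕1⊕0⊕1⊕0⊕0⊕1⊕1⊕1⊕0⊕1 = 0
s2 (pos 2,3,6,7,10,11,14,15,18,19,22,23,26,27,30,31): 0⊕1⊕1⊕0⊕0⊕0⊕0⊕0⊕0⊕0⊕0⊕1⊕0⊕1⊕1⊕1 = 0
s4 (pos 4,5,6,7,12,13,14,15,20,21,22,23,28,29,30,31): 0⊕0⊕1⊕0⊕1⊕1⊕0⊕0⊕0⊕0⊕0⊕1⊕0⊕0⊕1⊕1 = 0
s8 (pos 8,9,10,11,12,13,14,15,24,25,26,27,28,29,30,31): 0⊕0⊕0⊕0⊕1⊕1⊕0⊕0⊕0⊕1⊕0⊕1⊕0⊕0⊕1⊕1 = 0
s16 (pos 16,17,18,19,20,21,22,23,24,25,26,27,28,29,30,31): 0⊕1⊕0⊕0⊕0⊕0⊕0⊕1⊕0⊕1⊕0⊕1⊕0⊕0⊕1⊕1 = 0
Syndrome s16…s1 = 00000 → no error.
Read data bits from positions 3,5,6,7,9,10,11,12,13,14,15,17,18,19,20,21,22,23,24,25,26,27,28,29,30,31: 10100001100100000101010011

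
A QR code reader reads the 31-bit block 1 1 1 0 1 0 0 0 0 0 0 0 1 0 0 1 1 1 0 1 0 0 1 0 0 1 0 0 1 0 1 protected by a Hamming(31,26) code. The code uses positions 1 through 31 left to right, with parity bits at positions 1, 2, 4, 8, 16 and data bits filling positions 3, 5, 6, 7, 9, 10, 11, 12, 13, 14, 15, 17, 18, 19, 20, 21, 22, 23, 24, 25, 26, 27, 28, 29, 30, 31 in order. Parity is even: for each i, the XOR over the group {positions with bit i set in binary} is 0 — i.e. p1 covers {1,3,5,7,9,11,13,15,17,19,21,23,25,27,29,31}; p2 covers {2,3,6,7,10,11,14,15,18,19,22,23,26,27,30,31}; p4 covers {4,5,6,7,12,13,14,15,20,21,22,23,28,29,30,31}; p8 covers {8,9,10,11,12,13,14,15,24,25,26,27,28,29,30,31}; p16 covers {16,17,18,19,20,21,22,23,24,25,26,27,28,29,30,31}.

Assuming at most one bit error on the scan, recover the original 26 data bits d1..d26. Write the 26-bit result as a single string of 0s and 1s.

s1 (pos 1,3,5,7,9,11,13,15,17,19,21,23,25,27,29,31): 1⊕1⊕1⊕0⊕0⊕0⊕1⊕0⊕1⊕0⊕0⊕1⊕0⊕0⊕1⊕1 = 0
s2 (pos 2,3,6,7,10,11,14,15,18,19,22,23,26,27,30,31): 1⊕1⊕0⊕0⊕0⊕0⊕0⊕0⊕1⊕0⊕0⊕1⊕1⊕0⊕0⊕1 = 0
s4 (pos 4,5,6,7,12,13,14,15,20,21,22,23,28,29,30,31): 0⊕1⊕0⊕0⊕0⊕1⊕0⊕0⊕1⊕0⊕0⊕1⊕0⊕1⊕0⊕1 = 0
s8 (pos 8,9,10,11,12,13,14,15,24,25,26,27,28,29,30,31): 0⊕0⊕0⊕0⊕0⊕1⊕0⊕0⊕0⊕0⊕1⊕0⊕0⊕1⊕0⊕1 = 0
s16 (pos 16,17,18,19,20,21,22,23,24,25,26,27,28,29,30,31): 1⊕1⊕1⊕0⊕1⊕0⊕0⊕1⊕0⊕0⊕1⊕0⊕0⊕1⊕0⊕1 = 0
Syndrome s16…s1 = 00000 → no error.
Read data bits from positions 3,5,6,7,9,10,11,12,13,14,15,17,18,19,20,21,22,23,24,25,26,27,28,29,30,31: 11000000100110100100100101

11000000100110100100100101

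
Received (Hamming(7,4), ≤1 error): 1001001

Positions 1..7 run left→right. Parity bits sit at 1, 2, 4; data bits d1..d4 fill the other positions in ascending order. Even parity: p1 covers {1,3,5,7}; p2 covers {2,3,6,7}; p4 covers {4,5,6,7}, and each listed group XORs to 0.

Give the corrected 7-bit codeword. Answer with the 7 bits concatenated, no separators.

1101001

s1 (pos 1,3,5,7): 1⊕0⊕0⊕1 = 0
s2 (pos 2,3,6,7): 0⊕0⊕0⊕1 = 1
s4 (pos 4,5,6,7): 1⊕0⊕0⊕1 = 0
Syndrome s4…s1 = 010 → error at position 2.
Flip position 2: 1001001 → 1101001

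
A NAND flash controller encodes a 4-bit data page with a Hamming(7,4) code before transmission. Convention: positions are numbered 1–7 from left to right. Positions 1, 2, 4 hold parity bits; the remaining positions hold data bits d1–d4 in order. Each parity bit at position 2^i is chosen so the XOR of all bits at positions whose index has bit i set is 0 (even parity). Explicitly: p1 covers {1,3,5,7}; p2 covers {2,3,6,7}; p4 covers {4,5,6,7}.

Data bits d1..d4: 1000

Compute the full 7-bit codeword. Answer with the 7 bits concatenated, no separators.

Place data at non-parity positions: p1 p2 1 p4 0 0 0
p1 (pos 1,3,5,7): XOR of data positions = 1⊕0⊕0 = 1
p2 (pos 2,3,6,7): XOR of data positions = 1⊕0⊕0 = 1
p4 (pos 4,5,6,7): XOR of data positions = 0⊕0⊕0 = 0
Codeword: 1110000

1110000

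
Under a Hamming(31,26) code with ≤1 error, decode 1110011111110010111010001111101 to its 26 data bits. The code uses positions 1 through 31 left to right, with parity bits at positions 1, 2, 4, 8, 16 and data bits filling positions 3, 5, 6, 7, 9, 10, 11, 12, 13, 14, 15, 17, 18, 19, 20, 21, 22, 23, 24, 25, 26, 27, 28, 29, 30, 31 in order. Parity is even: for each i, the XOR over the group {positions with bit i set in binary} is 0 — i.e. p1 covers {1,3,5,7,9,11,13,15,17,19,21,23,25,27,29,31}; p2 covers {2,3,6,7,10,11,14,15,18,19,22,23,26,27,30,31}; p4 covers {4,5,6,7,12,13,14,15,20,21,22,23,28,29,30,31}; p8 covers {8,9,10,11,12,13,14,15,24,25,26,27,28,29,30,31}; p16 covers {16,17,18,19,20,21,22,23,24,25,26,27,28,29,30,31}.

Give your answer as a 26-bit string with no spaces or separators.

10111111001111010001111101

s1 (pos 1,3,5,7,9,11,13,15,17,19,21,23,25,27,29,31): 1⊕1⊕0⊕1⊕1⊕1⊕0⊕1⊕1⊕1⊕1⊕0⊕1⊕1⊕1⊕1 = 1
s2 (pos 2,3,6,7,10,11,14,15,18,19,22,23,26,27,30,31): 1⊕1⊕1⊕1⊕1⊕1⊕0⊕1⊕1⊕1⊕0⊕0⊕1⊕1⊕0⊕1 = 0
s4 (pos 4,5,6,7,12,13,14,15,20,21,22,23,28,29,30,31): 0⊕0⊕1⊕1⊕1⊕0⊕0⊕1⊕0⊕1⊕0⊕0⊕1⊕1⊕0⊕1 = 0
s8 (pos 8,9,10,11,12,13,14,15,24,25,26,27,28,29,30,31): 1⊕1⊕1⊕1⊕1⊕0⊕0⊕1⊕0⊕1⊕1⊕1⊕1⊕1⊕0⊕1 = 0
s16 (pos 16,17,18,19,20,21,22,23,24,25,26,27,28,29,30,31): 0⊕1⊕1⊕1⊕0⊕1⊕0⊕0⊕0⊕1⊕1⊕1⊕1⊕1⊕0⊕1 = 0
Syndrome s16…s1 = 00001 → error at position 1.
Flip position 1: 1110011111110010111010001111101 → 0110011111110010111010001111101
Read data bits from positions 3,5,6,7,9,10,11,12,13,14,15,17,18,19,20,21,22,23,24,25,26,27,28,29,30,31: 10111111001111010001111101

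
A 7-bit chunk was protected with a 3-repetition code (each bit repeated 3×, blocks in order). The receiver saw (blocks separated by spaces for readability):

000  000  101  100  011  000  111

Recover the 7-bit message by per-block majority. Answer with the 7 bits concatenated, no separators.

0010101

Block 1 (000): 0 ones → 0
Block 2 (000): 0 ones → 0
Block 3 (101): 2 ones → 1
Block 4 (100): 1 one → 0
Block 5 (011): 2 ones → 1
Block 6 (000): 0 ones → 0
Block 7 (111): 3 ones → 1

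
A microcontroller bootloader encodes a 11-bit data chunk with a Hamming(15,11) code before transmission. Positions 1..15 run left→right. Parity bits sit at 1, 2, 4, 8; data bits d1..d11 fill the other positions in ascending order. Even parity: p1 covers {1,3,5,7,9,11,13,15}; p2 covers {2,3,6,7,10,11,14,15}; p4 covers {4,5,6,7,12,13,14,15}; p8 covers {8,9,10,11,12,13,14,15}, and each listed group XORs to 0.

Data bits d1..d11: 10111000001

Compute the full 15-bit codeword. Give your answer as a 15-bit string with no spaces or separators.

Place data at non-parity positions: p1 p2 1 p4 0 1 1 p8 1 0 0 0 0 0 1
p1 (pos 1,3,5,7,9,11,13,15): XOR of data positions = 1⊕0⊕1⊕1⊕0⊕0⊕1 = 0
p2 (pos 2,3,6,7,10,11,14,15): XOR of data positions = 1⊕1⊕1⊕0⊕0⊕0⊕1 = 0
p4 (pos 4,5,6,7,12,13,14,15): XOR of data positions = 0⊕1⊕1⊕0⊕0⊕0⊕1 = 1
p8 (pos 8,9,10,11,12,13,14,15): XOR of data positions = 1⊕0⊕0⊕0⊕0⊕0⊕1 = 0
Codeword: 001101101000001

001101101000001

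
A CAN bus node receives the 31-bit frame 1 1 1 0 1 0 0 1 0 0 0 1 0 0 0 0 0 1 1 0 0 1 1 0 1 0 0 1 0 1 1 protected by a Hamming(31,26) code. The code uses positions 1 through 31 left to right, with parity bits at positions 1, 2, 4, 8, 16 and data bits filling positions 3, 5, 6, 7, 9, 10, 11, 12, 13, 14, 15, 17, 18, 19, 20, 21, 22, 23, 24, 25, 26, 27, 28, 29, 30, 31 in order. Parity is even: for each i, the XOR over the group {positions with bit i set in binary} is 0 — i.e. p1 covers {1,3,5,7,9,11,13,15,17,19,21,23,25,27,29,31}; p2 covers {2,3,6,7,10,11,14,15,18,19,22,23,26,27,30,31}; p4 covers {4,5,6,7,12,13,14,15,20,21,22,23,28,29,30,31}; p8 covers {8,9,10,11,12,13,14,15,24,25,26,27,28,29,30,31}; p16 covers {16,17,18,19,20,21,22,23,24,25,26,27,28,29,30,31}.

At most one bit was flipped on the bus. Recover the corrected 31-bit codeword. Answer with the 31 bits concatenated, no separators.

1110000100010000011001101001011

s1 (pos 1,3,5,7,9,11,13,15,17,19,21,23,25,27,29,31): 1⊕1⊕1⊕0⊕0⊕0⊕0⊕0⊕0⊕1⊕0⊕1⊕1⊕0⊕0⊕1 = 1
s2 (pos 2,3,6,7,10,11,14,15,18,19,22,23,26,27,30,31): 1⊕1⊕0⊕0⊕0⊕0⊕0⊕0⊕1⊕1⊕1⊕1⊕0⊕0⊕1⊕1 = 0
s4 (pos 4,5,6,7,12,13,14,15,20,21,22,23,28,29,30,31): 0⊕1⊕0⊕0⊕1⊕0⊕0⊕0⊕0⊕0⊕1⊕1⊕1⊕0⊕1⊕1 = 1
s8 (pos 8,9,10,11,12,13,14,15,24,25,26,27,28,29,30,31): 1⊕0⊕0⊕0⊕1⊕0⊕0⊕0⊕0⊕1⊕0⊕0⊕1⊕0⊕1⊕1 = 0
s16 (pos 16,17,18,19,20,21,22,23,24,25,26,27,28,29,30,31): 0⊕0⊕1⊕1⊕0⊕0⊕1⊕1⊕0⊕1⊕0⊕0⊕1⊕0⊕1⊕1 = 0
Syndrome s16…s1 = 00101 → error at position 5.
Flip position 5: 1110100100010000011001101001011 → 1110000100010000011001101001011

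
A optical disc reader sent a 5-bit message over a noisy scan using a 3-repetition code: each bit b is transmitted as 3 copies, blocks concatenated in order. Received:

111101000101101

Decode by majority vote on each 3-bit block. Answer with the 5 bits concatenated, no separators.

11011

Block 1 (111): 3 ones → 1
Block 2 (101): 2 ones → 1
Block 3 (000): 0 ones → 0
Block 4 (101): 2 ones → 1
Block 5 (101): 2 ones → 1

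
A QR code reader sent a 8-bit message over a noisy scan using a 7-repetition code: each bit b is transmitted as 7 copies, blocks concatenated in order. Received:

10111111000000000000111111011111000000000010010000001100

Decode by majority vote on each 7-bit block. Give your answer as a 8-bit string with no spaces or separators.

10011000

Block 1 (1011111): 6 ones → 1
Block 2 (1000000): 1 one → 0
Block 3 (0000001): 1 one → 0
Block 4 (1111101): 6 ones → 1
Block 5 (1111000): 4 ones → 1
Block 6 (0000000): 0 ones → 0
Block 7 (1001000): 2 ones → 0
Block 8 (0001100): 2 ones → 0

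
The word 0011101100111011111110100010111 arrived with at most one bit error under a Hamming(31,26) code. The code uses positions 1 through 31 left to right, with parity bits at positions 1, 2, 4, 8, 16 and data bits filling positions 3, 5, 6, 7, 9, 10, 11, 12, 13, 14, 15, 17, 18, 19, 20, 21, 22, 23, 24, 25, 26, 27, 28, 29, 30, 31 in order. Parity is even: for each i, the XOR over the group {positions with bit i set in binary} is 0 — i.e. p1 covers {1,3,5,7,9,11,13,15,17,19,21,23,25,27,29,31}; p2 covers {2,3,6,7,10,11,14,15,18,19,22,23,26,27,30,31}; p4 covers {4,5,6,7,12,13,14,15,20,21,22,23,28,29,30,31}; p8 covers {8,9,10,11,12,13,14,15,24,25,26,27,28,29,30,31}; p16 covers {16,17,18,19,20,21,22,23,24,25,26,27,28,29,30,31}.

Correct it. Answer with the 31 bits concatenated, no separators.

s1 (pos 1,3,5,7,9,11,13,15,17,19,21,23,25,27,29,31): 0⊕1⊕1⊕1⊕0⊕1⊕1⊕1⊕1⊕1⊕1⊕1⊕0⊕1⊕1⊕1 = 1
s2 (pos 2,3,6,7,10,11,14,15,18,19,22,23,26,27,30,31): 0⊕1⊕0⊕1⊕0⊕1⊕0⊕1⊕1⊕1⊕0⊕1⊕0⊕1⊕1⊕1 = 0
s4 (pos 4,5,6,7,12,13,14,15,20,21,22,23,28,29,30,31): 1⊕1⊕0⊕1⊕1⊕1⊕0⊕1⊕1⊕1⊕0⊕1⊕0⊕1⊕1⊕1 = 0
s8 (pos 8,9,10,11,12,13,14,15,24,25,26,27,28,29,30,31): 1⊕0⊕0⊕1⊕1⊕1⊕0⊕1⊕0⊕0⊕0⊕1⊕0⊕1⊕1⊕1 = 1
s16 (pos 16,17,18,19,20,21,22,23,24,25,26,27,28,29,30,31): 1⊕1⊕1⊕1⊕1⊕1⊕0⊕1⊕0⊕0⊕0⊕1⊕0⊕1⊕1⊕1 = 1
Syndrome s16…s1 = 11001 → error at position 25.
Flip position 25: 0011101100111011111110100010111 → 0011101100111011111110101010111

0011101100111011111110101010111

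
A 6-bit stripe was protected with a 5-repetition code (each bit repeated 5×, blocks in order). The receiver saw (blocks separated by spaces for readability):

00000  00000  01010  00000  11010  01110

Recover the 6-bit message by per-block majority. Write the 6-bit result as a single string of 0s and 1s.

Block 1 (00000): 0 ones → 0
Block 2 (00000): 0 ones → 0
Block 3 (01010): 2 ones → 0
Block 4 (00000): 0 ones → 0
Block 5 (11010): 3 ones → 1
Block 6 (01110): 3 ones → 1

000011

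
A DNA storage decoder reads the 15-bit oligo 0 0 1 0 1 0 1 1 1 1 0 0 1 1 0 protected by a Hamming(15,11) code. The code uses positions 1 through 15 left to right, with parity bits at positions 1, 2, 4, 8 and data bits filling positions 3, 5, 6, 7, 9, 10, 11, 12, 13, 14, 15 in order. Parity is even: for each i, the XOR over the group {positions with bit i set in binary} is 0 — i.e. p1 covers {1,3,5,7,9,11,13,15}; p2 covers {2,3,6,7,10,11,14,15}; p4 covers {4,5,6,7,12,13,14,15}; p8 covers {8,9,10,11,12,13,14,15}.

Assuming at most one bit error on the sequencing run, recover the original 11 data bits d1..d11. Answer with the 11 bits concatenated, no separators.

s1 (pos 1,3,5,7,9,11,13,15): 0⊕1⊕1⊕1⊕1⊕0⊕1⊕0 = 1
s2 (pos 2,3,6,7,10,11,14,15): 0⊕1⊕0⊕1⊕1⊕0⊕1⊕0 = 0
s4 (pos 4,5,6,7,12,13,14,15): 0⊕1⊕0⊕1⊕0⊕1⊕1⊕0 = 0
s8 (pos 8,9,10,11,12,13,14,15): 1⊕1⊕1⊕0⊕0⊕1⊕1⊕0 = 1
Syndrome s8…s1 = 1001 → error at position 9.
Flip position 9: 001010111100110 → 001010110100110
Read data bits from positions 3,5,6,7,9,10,11,12,13,14,15: 11010100110

11010100110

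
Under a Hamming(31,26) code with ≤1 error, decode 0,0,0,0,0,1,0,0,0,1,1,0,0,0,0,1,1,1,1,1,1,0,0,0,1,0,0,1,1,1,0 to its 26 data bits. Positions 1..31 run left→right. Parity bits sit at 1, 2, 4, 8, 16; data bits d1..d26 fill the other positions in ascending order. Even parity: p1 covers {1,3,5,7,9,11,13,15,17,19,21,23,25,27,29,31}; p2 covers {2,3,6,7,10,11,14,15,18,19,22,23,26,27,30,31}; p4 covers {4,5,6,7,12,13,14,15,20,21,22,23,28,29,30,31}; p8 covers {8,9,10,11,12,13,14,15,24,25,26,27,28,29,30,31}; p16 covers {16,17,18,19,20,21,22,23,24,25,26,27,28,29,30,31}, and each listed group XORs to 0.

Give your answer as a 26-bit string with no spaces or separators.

s1 (pos 1,3,5,7,9,11,13,15,17,19,21,23,25,27,29,31): 0⊕0⊕0⊕0⊕0⊕1⊕0⊕0⊕1⊕1⊕1⊕0⊕1⊕0⊕1⊕0 = 0
s2 (pos 2,3,6,7,10,11,14,15,18,19,22,23,26,27,30,31): 0⊕0⊕1⊕0⊕1⊕1⊕0⊕0⊕1⊕1⊕0⊕0⊕0⊕0⊕1⊕0 = 0
s4 (pos 4,5,6,7,12,13,14,15,20,21,22,23,28,29,30,31): 0⊕0⊕1⊕0⊕0⊕0⊕0⊕0⊕1⊕1⊕0⊕0⊕1⊕1⊕1⊕0 = 0
s8 (pos 8,9,10,11,12,13,14,15,24,25,26,27,28,29,30,31): 0⊕0⊕1⊕1⊕0⊕0⊕0⊕0⊕0⊕1⊕0⊕0⊕1⊕1⊕1⊕0 = 0
s16 (pos 16,17,18,19,20,21,22,23,24,25,26,27,28,29,30,31): 1⊕1⊕1⊕1⊕1⊕1⊕0⊕0⊕0⊕1⊕0⊕0⊕1⊕1⊕1⊕0 = 0
Syndrome s16…s1 = 00000 → no error.
Read data bits from positions 3,5,6,7,9,10,11,12,13,14,15,17,18,19,20,21,22,23,24,25,26,27,28,29,30,31: 00100110000111110001001110

00100110000111110001001110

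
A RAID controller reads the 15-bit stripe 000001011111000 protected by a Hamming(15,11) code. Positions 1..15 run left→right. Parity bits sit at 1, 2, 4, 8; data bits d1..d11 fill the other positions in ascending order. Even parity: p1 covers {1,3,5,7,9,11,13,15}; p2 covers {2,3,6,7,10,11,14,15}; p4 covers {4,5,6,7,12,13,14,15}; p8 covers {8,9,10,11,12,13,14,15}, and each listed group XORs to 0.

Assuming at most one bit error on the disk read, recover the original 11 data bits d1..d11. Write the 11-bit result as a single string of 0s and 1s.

s1 (pos 1,3,5,7,9,11,13,15): 0⊕0⊕0⊕0⊕1⊕1⊕0⊕0 = 0
s2 (pos 2,3,6,7,10,11,14,15): 0⊕0⊕1⊕0⊕1⊕1⊕0⊕0 = 1
s4 (pos 4,5,6,7,12,13,14,15): 0⊕0⊕1⊕0⊕1⊕0⊕0⊕0 = 0
s8 (pos 8,9,10,11,12,13,14,15): 1⊕1⊕1⊕1⊕1⊕0⊕0⊕0 = 1
Syndrome s8…s1 = 1010 → error at position 10.
Flip position 10: 000001011111000 → 000001011011000
Read data bits from positions 3,5,6,7,9,10,11,12,13,14,15: 00101011000

00101011000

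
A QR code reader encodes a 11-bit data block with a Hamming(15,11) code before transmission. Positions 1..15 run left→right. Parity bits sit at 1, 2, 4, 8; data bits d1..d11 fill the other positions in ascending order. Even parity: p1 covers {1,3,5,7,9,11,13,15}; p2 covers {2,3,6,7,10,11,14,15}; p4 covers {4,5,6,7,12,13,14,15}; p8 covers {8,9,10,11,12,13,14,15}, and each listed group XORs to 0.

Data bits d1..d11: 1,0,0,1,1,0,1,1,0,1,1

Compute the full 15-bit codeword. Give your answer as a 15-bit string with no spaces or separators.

Place data at non-parity positions: p1 p2 1 p4 0 0 1 p8 1 0 1 1 0 1 1
p1 (pos 1,3,5,7,9,11,13,15): XOR of data positions = 1⊕0⊕1⊕1⊕1⊕0⊕1 = 1
p2 (pos 2,3,6,7,10,11,14,15): XOR of data positions = 1⊕0⊕1⊕0⊕1⊕1⊕1 = 1
p4 (pos 4,5,6,7,12,13,14,15): XOR of data positions = 0⊕0⊕1⊕1⊕0⊕1⊕1 = 0
p8 (pos 8,9,10,11,12,13,14,15): XOR of data positions = 1⊕0⊕1⊕1⊕0⊕1⊕1 = 1
Codeword: 111000111011011

111000111011011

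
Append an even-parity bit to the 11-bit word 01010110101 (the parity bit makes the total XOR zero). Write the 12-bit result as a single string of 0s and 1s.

XOR of the 11 data bits: 0⊕1⊕0⊕1⊕0⊕1⊕1⊕0⊕1⊕0⊕1 = 0
Parity bit = 0 (so all 12 bits XOR to 0).

010101101010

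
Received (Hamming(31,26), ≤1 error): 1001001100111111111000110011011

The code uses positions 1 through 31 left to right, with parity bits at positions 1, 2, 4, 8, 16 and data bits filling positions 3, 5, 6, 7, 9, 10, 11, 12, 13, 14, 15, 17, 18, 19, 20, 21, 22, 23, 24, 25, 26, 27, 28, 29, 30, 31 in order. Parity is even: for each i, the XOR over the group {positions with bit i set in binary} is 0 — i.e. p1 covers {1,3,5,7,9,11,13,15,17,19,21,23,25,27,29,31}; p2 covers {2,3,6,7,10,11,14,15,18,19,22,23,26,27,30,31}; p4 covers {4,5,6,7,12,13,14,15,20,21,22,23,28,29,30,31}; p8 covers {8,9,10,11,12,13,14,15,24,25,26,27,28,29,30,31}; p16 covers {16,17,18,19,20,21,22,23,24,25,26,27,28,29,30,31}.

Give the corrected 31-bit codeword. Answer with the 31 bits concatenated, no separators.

1001001000111111111000110011011

s1 (pos 1,3,5,7,9,11,13,15,17,19,21,23,25,27,29,31): 1⊕0⊕0⊕1⊕0⊕1⊕1⊕1⊕1⊕1⊕0⊕1⊕0⊕1⊕0⊕1 = 0
s2 (pos 2,3,6,7,10,11,14,15,18,19,22,23,26,27,30,31): 0⊕0⊕0⊕1⊕0⊕1⊕1⊕1⊕1⊕1⊕0⊕1⊕0⊕1⊕1⊕1 = 0
s4 (pos 4,5,6,7,12,13,14,15,20,21,22,23,28,29,30,31): 1⊕0⊕0⊕1⊕1⊕1⊕1⊕1⊕0⊕0⊕0⊕1⊕1⊕0⊕1⊕1 = 0
s8 (pos 8,9,10,11,12,13,14,15,24,25,26,27,28,29,30,31): 1⊕0⊕0⊕1⊕1⊕1⊕1⊕1⊕1⊕0⊕0⊕1⊕1⊕0⊕1⊕1 = 1
s16 (pos 16,17,18,19,20,21,22,23,24,25,26,27,28,29,30,31): 1⊕1⊕1⊕1⊕0⊕0⊕0⊕1⊕1⊕0⊕0⊕1⊕1⊕0⊕1⊕1 = 0
Syndrome s16…s1 = 01000 → error at position 8.
Flip position 8: 1001001100111111111000110011011 → 1001001000111111111000110011011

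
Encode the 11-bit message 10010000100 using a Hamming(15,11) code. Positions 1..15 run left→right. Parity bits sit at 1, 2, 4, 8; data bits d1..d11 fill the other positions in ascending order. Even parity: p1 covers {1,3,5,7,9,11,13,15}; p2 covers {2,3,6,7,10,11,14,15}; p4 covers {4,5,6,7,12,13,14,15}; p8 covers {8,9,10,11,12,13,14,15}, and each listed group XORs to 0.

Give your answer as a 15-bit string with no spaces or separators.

101000110000100

Place data at non-parity positions: p1 p2 1 p4 0 0 1 p8 0 0 0 0 1 0 0
p1 (pos 1,3,5,7,9,11,13,15): XOR of data positions = 1⊕0⊕1⊕0⊕0⊕1⊕0 = 1
p2 (pos 2,3,6,7,10,11,14,15): XOR of data positions = 1⊕0⊕1⊕0⊕0⊕0⊕0 = 0
p4 (pos 4,5,6,7,12,13,14,15): XOR of data positions = 0⊕0⊕1⊕0⊕1⊕0⊕0 = 0
p8 (pos 8,9,10,11,12,13,14,15): XOR of data positions = 0⊕0⊕0⊕0⊕1⊕0⊕0 = 1
Codeword: 101000110000100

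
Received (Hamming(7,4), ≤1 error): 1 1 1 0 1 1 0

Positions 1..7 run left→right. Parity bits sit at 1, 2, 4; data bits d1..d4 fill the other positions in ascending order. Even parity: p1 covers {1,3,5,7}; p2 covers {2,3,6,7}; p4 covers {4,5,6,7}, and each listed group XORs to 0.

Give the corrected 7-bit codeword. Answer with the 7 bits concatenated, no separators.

s1 (pos 1,3,5,7): 1⊕1⊕1⊕0 = 1
s2 (pos 2,3,6,7): 1⊕1⊕1⊕0 = 1
s4 (pos 4,5,6,7): 0⊕1⊕1⊕0 = 0
Syndrome s4…s1 = 011 → error at position 3.
Flip position 3: 1110110 → 1100110

1100110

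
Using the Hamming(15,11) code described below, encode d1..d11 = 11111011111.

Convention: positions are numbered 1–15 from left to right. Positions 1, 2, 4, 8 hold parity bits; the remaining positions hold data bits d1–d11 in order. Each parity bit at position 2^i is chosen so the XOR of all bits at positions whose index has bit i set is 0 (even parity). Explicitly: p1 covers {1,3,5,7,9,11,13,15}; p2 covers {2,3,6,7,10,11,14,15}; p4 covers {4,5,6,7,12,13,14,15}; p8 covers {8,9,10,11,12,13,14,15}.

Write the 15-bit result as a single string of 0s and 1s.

101111101011111

Place data at non-parity positions: p1 p2 1 p4 1 1 1 p8 1 0 1 1 1 1 1
p1 (pos 1,3,5,7,9,11,13,15): XOR of data positions = 1⊕1⊕1⊕1⊕1⊕1⊕1 = 1
p2 (pos 2,3,6,7,10,11,14,15): XOR of data positions = 1⊕1⊕1⊕0⊕1⊕1⊕1 = 0
p4 (pos 4,5,6,7,12,13,14,15): XOR of data positions = 1⊕1⊕1⊕1⊕1⊕1⊕1 = 1
p8 (pos 8,9,10,11,12,13,14,15): XOR of data positions = 1⊕0⊕1⊕1⊕1⊕1⊕1 = 0
Codeword: 101111101011111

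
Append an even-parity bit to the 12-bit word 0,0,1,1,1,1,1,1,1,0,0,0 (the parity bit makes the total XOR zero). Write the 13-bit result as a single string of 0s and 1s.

0011111110001

XOR of the 12 data bits: 0⊕0⊕1⊕1⊕1⊕1⊕1⊕1⊕1⊕0⊕0⊕0 = 1
Parity bit = 1 (so all 13 bits XOR to 0).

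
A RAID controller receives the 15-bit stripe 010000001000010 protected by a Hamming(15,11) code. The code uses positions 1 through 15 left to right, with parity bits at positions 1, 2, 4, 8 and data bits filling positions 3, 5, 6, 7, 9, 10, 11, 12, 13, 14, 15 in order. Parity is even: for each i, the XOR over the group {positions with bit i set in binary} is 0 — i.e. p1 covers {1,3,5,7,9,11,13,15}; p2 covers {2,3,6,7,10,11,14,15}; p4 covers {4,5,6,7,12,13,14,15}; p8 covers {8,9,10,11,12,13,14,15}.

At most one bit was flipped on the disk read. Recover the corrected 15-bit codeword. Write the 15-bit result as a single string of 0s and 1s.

s1 (pos 1,3,5,7,9,11,13,15): 0⊕0⊕0⊕0⊕1⊕0⊕0⊕0 = 1
s2 (pos 2,3,6,7,10,11,14,15): 1⊕0⊕0⊕0⊕0⊕0⊕1⊕0 = 0
s4 (pos 4,5,6,7,12,13,14,15): 0⊕0⊕0⊕0⊕0⊕0⊕1⊕0 = 1
s8 (pos 8,9,10,11,12,13,14,15): 0⊕1⊕0⊕0⊕0⊕0⊕1⊕0 = 0
Syndrome s8…s1 = 0101 → error at position 5.
Flip position 5: 010000001000010 → 010010001000010

010010001000010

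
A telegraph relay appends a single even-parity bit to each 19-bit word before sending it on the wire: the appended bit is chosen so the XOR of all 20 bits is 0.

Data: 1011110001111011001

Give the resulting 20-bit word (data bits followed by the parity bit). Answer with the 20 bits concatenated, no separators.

XOR of the 19 data bits: 1⊕0⊕1⊕1⊕1⊕1⊕0⊕0⊕0⊕1⊕1⊕1⊕1⊕0⊕1⊕1⊕0⊕0⊕1 = 0
Parity bit = 0 (so all 20 bits XOR to 0).

10111100011110110010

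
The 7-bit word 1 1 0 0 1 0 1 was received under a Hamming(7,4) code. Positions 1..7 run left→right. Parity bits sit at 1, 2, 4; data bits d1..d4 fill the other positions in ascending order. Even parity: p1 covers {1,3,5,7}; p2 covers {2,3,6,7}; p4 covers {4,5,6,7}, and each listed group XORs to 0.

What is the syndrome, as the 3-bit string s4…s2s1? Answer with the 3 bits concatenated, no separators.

001

s1 (pos 1,3,5,7): 1⊕0⊕1⊕1 = 1
s2 (pos 2,3,6,7): 1⊕0⊕0⊕1 = 0
s4 (pos 4,5,6,7): 0⊕1⊕0⊕1 = 0
Syndrome s4…s1 = 001 → error at position 1.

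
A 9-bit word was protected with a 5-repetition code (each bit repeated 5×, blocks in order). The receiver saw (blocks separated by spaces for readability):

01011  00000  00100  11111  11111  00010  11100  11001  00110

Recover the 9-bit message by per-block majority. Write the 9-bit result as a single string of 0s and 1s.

100110110

Block 1 (01011): 3 ones → 1
Block 2 (00000): 0 ones → 0
Block 3 (00100): 1 one → 0
Block 4 (11111): 5 ones → 1
Block 5 (11111): 5 ones → 1
Block 6 (00010): 1 one → 0
Block 7 (11100): 3 ones → 1
Block 8 (11001): 3 ones → 1
Block 9 (00110): 2 ones → 0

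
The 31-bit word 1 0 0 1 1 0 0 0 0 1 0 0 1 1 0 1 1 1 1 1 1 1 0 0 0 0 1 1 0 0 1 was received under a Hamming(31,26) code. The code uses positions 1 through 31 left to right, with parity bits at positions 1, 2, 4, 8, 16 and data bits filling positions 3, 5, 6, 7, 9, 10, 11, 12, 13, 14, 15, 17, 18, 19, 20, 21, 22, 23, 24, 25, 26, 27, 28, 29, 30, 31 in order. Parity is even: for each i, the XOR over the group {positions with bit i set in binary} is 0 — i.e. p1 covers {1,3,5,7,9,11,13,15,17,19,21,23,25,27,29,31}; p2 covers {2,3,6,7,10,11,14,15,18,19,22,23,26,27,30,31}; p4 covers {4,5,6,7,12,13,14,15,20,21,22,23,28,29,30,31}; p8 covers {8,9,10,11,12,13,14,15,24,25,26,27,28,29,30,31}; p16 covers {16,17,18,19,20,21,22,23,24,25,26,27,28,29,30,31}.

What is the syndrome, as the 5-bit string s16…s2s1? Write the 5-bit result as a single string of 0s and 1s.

00110

s1 (pos 1,3,5,7,9,11,13,15,17,19,21,23,25,27,29,31): 1⊕0⊕1⊕0⊕0⊕0⊕1⊕0⊕1⊕1⊕1⊕0⊕0⊕1⊕0⊕1 = 0
s2 (pos 2,3,6,7,10,11,14,15,18,19,22,23,26,27,30,31): 0⊕0⊕0⊕0⊕1⊕0⊕1⊕0⊕1⊕1⊕1⊕0⊕0⊕1⊕0⊕1 = 1
s4 (pos 4,5,6,7,12,13,14,15,20,21,22,23,28,29,30,31): 1⊕1⊕0⊕0⊕0⊕1⊕1⊕0⊕1⊕1⊕1⊕0⊕1⊕0⊕0⊕1 = 1
s8 (pos 8,9,10,11,12,13,14,15,24,25,26,27,28,29,30,31): 0⊕0⊕1⊕0⊕0⊕1⊕1⊕0⊕0⊕0⊕0⊕1⊕1⊕0⊕0⊕1 = 0
s16 (pos 16,17,18,19,20,21,22,23,24,25,26,27,28,29,30,31): 1⊕1⊕1⊕1⊕1⊕1⊕1⊕0⊕0⊕0⊕0⊕1⊕1⊕0⊕0⊕1 = 0
Syndrome s16…s1 = 00110 → error at position 6.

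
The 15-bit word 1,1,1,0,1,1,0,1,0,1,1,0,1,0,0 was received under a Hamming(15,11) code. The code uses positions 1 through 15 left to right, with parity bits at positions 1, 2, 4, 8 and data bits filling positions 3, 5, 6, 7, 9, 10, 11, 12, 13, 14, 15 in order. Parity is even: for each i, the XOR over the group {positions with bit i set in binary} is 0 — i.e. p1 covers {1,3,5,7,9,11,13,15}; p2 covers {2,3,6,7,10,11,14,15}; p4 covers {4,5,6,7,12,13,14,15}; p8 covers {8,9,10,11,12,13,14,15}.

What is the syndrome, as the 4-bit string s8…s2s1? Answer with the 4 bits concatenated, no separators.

s1 (pos 1,3,5,7,9,11,13,15): 1⊕1⊕1⊕0⊕0⊕1⊕1⊕0 = 1
s2 (pos 2,3,6,7,10,11,14,15): 1⊕1⊕1⊕0⊕1⊕1⊕0⊕0 = 1
s4 (pos 4,5,6,7,12,13,14,15): 0⊕1⊕1⊕0⊕0⊕1⊕0⊕0 = 1
s8 (pos 8,9,10,11,12,13,14,15): 1⊕0⊕1⊕1⊕0⊕1⊕0⊕0 = 0
Syndrome s8…s1 = 0111 → error at position 7.

0111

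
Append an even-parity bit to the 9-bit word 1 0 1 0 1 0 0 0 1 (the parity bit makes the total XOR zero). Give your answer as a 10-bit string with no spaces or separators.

1010100010

XOR of the 9 data bits: 1⊕0⊕1⊕0⊕1⊕0⊕0⊕0⊕1 = 0
Parity bit = 0 (so all 10 bits XOR to 0).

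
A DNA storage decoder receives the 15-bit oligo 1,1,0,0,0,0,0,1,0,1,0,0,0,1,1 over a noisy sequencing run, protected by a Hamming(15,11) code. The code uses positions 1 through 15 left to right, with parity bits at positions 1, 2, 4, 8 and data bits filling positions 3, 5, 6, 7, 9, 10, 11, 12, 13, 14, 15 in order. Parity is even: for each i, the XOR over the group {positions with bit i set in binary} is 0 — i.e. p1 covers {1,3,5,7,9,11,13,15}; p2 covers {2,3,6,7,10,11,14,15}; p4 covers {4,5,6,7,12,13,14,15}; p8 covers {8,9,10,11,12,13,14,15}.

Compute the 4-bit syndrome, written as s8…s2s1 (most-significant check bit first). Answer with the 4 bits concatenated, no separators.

s1 (pos 1,3,5,7,9,11,13,15): 1⊕0⊕0⊕0⊕0⊕0⊕0⊕1 = 0
s2 (pos 2,3,6,7,10,11,14,15): 1⊕0⊕0⊕0⊕1⊕0⊕1⊕1 = 0
s4 (pos 4,5,6,7,12,13,14,15): 0⊕0⊕0⊕0⊕0⊕0⊕1⊕1 = 0
s8 (pos 8,9,10,11,12,13,14,15): 1⊕0⊕1⊕0⊕0⊕0⊕1⊕1 = 0
Syndrome s8…s1 = 0000 → no error.

0000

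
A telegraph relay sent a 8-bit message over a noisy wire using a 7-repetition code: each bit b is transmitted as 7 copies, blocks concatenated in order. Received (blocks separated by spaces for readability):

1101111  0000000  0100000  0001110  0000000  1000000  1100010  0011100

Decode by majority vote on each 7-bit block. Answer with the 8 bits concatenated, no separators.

Block 1 (1101111): 6 ones → 1
Block 2 (0000000): 0 ones → 0
Block 3 (0100000): 1 one → 0
Block 4 (0001110): 3 ones → 0
Block 5 (0000000): 0 ones → 0
Block 6 (1000000): 1 one → 0
Block 7 (1100010): 3 ones → 0
Block 8 (0011100): 3 ones → 0

10000000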